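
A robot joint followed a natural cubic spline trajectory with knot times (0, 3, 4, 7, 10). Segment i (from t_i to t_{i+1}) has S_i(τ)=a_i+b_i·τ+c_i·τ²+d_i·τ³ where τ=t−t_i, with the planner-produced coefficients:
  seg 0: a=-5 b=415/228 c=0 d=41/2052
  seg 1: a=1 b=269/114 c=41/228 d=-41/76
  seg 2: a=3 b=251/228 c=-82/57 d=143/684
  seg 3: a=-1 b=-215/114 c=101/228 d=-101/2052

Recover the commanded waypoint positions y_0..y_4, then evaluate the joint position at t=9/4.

y_0 = S_0(0) = a_0 = -5
y_1 = S_1(0) = a_1 = 1
y_2 = S_2(0) = a_2 = 3
y_3 = S_3(0) = a_3 = -1
y_4 = S_3(3) = -4
t_q=9/4 is in segment 0 (τ=9/4); S_0(τ)=-3293/4864

y_0=-5 y_1=1 y_2=3 y_3=-1 y_4=-4
S(9/4) = -3293/4864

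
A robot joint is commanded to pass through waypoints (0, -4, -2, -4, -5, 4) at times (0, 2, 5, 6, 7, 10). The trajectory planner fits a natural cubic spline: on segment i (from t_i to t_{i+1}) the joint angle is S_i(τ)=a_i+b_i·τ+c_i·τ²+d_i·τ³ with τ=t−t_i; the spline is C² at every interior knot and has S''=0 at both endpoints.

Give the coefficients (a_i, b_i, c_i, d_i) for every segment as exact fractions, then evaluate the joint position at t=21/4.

Δ: Δ0=-2, Δ1=2/3, Δ2=-2, Δ3=-1, Δ4=3
row 1: diag=10, rhs=16; c'=3/10, d'=8/5
row 2: denom=8−3·3/10=71/10; d'=(-16−3·8/5)/(71/10)=-208/71
row 3: denom=4−1·10/71=274/71; d'=(6−1·-208/71)/(274/71)=317/137
row 4: denom=8−1·71/274=2121/274; d'=(24−1·317/137)/(2121/274)=5942/2121
back: M4=5942/2121
back: M3=317/137−71/274·5942/2121=3368/2121
back: M2=-208/71−10/71·3368/2121=-6688/2121
back: M1=8/5−3/10·-6688/2121=1800/707
M: M0=0, M1=1800/707, M2=-6688/2121, M3=3368/2121, M4=5942/2121, M5=0
seg 0: a=0, c=M0/2=0, d=(M1−M0)/(6·2)=150/707, b=Δ0−h0·(2M0+M1)/6=-2014/707
seg 1: a=-4, c=M1/2=900/707, d=(M2−M1)/(6·3)=-6044/19089, b=Δ1−h1·(2M1+M2)/6=-214/707
seg 2: a=-2, c=M2/2=-3344/2121, d=(M3−M2)/(6·1)=1676/2121, b=Δ2−h2·(2M2+M3)/6=-858/707
seg 3: a=-4, c=M3/2=1684/2121, d=(M4−M3)/(6·1)=143/707, b=Δ3−h3·(2M3+M4)/6=-4234/2121
seg 4: a=-5, c=M4/2=2971/2121, d=(M5−M4)/(6·3)=-2971/19089, b=Δ4−h4·(2M4+M5)/6=421/2121
t_q=21/4 → seg 2, τ=1/4; S=-2+-858/707·τ+-3344/2121·τ²+1676/2121·τ³=-27031/11312

  seg 0: a=0 b=-2014/707 c=0 d=150/707
  seg 1: a=-4 b=-214/707 c=900/707 d=-6044/19089
  seg 2: a=-2 b=-858/707 c=-3344/2121 d=1676/2121
  seg 3: a=-4 b=-4234/2121 c=1684/2121 d=143/707
  seg 4: a=-5 b=421/2121 c=2971/2121 d=-2971/19089
S(21/4) = -27031/11312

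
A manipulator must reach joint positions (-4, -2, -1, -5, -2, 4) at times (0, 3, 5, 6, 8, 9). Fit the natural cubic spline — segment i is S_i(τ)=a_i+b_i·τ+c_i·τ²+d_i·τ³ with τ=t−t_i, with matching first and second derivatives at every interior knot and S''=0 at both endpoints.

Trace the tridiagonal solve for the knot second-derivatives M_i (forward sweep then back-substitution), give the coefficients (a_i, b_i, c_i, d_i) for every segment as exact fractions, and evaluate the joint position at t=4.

Δ: Δ0=2/3, Δ1=1/2, Δ2=-4, Δ3=3/2, Δ4=6
row 1: diag=10, rhs=-1; c'=1/5, d'=-1/10
row 2: denom=6−2·1/5=28/5; d'=(-27−2·-1/10)/(28/5)=-67/14
row 3: denom=6−1·5/28=163/28; d'=(33−1·-67/14)/(163/28)=1058/163
row 4: denom=6−2·56/163=866/163; d'=(27−2·1058/163)/(866/163)=2285/866
back: M4=2285/866
back: M3=1058/163−56/163·2285/866=2418/433
back: M2=-67/14−5/28·2418/433=-2504/433
back: M1=-1/10−1/5·-2504/433=915/866
M: M0=0, M1=915/866, M2=-2504/433, M3=2418/433, M4=2285/866, M5=0
seg 0: a=-4, c=M0/2=0, d=(M1−M0)/(6·3)=305/5196, b=Δ0−h0·(2M0+M1)/6=719/5196
seg 1: a=-2, c=M1/2=915/1732, d=(M2−M1)/(6·2)=-5923/10392, b=Δ1−h1·(2M1+M2)/6=4477/2598
seg 2: a=-1, c=M2/2=-1252/433, d=(M3−M2)/(6·1)=2461/1299, b=Δ2−h2·(2M2+M3)/6=-3901/1299
seg 3: a=-5, c=M3/2=1209/433, d=(M4−M3)/(6·2)=-2551/10392, b=Δ3−h3·(2M3+M4)/6=-4030/1299
seg 4: a=-2, c=M4/2=2285/1732, d=(M5−M4)/(6·1)=-2285/5196, b=Δ4−h4·(2M4+M5)/6=13303/2598
t_q=4 → seg 1, τ=1; S=-2+4477/2598·τ+915/1732·τ²+-5923/10392·τ³=-1103/3464

  seg 0: a=-4 b=719/5196 c=0 d=305/5196
  seg 1: a=-2 b=4477/2598 c=915/1732 d=-5923/10392
  seg 2: a=-1 b=-3901/1299 c=-1252/433 d=2461/1299
  seg 3: a=-5 b=-4030/1299 c=1209/433 d=-2551/10392
  seg 4: a=-2 b=13303/2598 c=2285/1732 d=-2285/5196
S(4) = -1103/3464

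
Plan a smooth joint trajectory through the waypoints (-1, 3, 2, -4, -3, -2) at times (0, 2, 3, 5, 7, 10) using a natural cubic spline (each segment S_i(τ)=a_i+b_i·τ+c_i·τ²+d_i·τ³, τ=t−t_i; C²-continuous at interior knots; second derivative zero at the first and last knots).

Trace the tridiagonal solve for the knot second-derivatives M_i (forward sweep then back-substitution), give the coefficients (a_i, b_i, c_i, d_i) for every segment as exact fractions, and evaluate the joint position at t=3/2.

Δ: Δ0=2, Δ1=-1, Δ2=-3, Δ3=1/2, Δ4=1/3
row 1: diag=6, rhs=-18; c'=1/6, d'=-3
row 2: denom=6−1·1/6=35/6; d'=(-12−1·-3)/(35/6)=-54/35
row 3: denom=8−2·12/35=256/35; d'=(21−2·-54/35)/(256/35)=843/256
row 4: denom=10−2·35/128=605/64; d'=(-1−2·843/256)/(605/64)=-971/1210
back: M4=-971/1210
back: M3=843/256−35/128·-971/1210=425/121
back: M2=-54/35−12/35·425/121=-1662/605
back: M1=-3−1/6·-1662/605=-1538/605
M: M0=0, M1=-1538/605, M2=-1662/605, M3=425/121, M4=-971/1210, M5=0
seg 0: a=-1, c=M0/2=0, d=(M1−M0)/(6·2)=-769/3630, b=Δ0−h0·(2M0+M1)/6=5168/1815
seg 1: a=3, c=M1/2=-769/605, d=(M2−M1)/(6·1)=-62/1815, b=Δ1−h1·(2M1+M2)/6=554/1815
seg 2: a=2, c=M2/2=-831/605, d=(M3−M2)/(6·2)=3787/7260, b=Δ2−h2·(2M2+M3)/6=-386/165
seg 3: a=-4, c=M3/2=425/242, d=(M4−M3)/(6·2)=-5221/14520, b=Δ3−h3·(2M3+M4)/6=-2857/1815
seg 4: a=-3, c=M4/2=-971/2420, d=(M5−M4)/(6·3)=971/21780, b=Δ4−h4·(2M4+M5)/6=4123/3630
t_q=3/2 → seg 0, τ=3/2; S=-1+5168/1815·τ+0·τ²+-769/3630·τ³=24743/9680

  seg 0: a=-1 b=5168/1815 c=0 d=-769/3630
  seg 1: a=3 b=554/1815 c=-769/605 d=-62/1815
  seg 2: a=2 b=-386/165 c=-831/605 d=3787/7260
  seg 3: a=-4 b=-2857/1815 c=425/242 d=-5221/14520
  seg 4: a=-3 b=4123/3630 c=-971/2420 d=971/21780
S(3/2) = 24743/9680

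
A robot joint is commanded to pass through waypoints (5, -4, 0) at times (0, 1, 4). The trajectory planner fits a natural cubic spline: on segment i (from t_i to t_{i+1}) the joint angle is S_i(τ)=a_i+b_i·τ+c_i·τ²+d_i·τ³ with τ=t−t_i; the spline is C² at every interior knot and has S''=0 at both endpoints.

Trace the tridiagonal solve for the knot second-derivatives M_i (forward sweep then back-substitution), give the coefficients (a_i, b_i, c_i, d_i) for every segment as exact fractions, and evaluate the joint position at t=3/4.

Δ: Δ0=-9, Δ1=4/3
row 1: diag=8, rhs=62; c'=3/8, d'=31/4
back: M1=31/4
M: M0=0, M1=31/4, M2=0
seg 0: a=5, c=M0/2=0, d=(M1−M0)/(6·1)=31/24, b=Δ0−h0·(2M0+M1)/6=-247/24
seg 1: a=-4, c=M1/2=31/8, d=(M2−M1)/(6·3)=-31/72, b=Δ1−h1·(2M1+M2)/6=-77/12
t_q=3/4 → seg 0, τ=3/4; S=5+-247/24·τ+0·τ²+31/24·τ³=-1113/512

  seg 0: a=5 b=-247/24 c=0 d=31/24
  seg 1: a=-4 b=-77/12 c=31/8 d=-31/72
S(3/4) = -1113/512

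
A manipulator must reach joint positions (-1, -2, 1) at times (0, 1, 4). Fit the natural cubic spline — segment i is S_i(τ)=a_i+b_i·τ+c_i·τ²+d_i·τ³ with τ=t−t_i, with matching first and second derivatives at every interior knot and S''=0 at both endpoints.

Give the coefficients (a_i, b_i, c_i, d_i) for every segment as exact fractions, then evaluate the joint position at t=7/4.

  seg 0: a=-1 b=-5/4 c=0 d=1/4
  seg 1: a=-2 b=-1/2 c=3/4 d=-1/12
S(7/4) = -509/256

Δ: Δ0=-1, Δ1=1
row 1: diag=8, rhs=12; c'=3/8, d'=3/2
back: M1=3/2
M: M0=0, M1=3/2, M2=0
seg 0: a=-1, c=M0/2=0, d=(M1−M0)/(6·1)=1/4, b=Δ0−h0·(2M0+M1)/6=-5/4
seg 1: a=-2, c=M1/2=3/4, d=(M2−M1)/(6·3)=-1/12, b=Δ1−h1·(2M1+M2)/6=-1/2
t_q=7/4 → seg 1, τ=3/4; S=-2+-1/2·τ+3/4·τ²+-1/12·τ³=-509/256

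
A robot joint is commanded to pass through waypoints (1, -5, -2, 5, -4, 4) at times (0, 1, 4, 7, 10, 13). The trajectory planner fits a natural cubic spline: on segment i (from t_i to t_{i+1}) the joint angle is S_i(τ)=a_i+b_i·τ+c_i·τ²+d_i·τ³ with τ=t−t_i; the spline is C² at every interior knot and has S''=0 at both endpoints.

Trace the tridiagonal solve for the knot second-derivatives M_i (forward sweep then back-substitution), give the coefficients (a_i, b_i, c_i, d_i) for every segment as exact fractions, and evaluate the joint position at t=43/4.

Δ: Δ0=-6, Δ1=1, Δ2=7/3, Δ3=-3, Δ4=8/3
row 1: diag=8, rhs=42; c'=3/8, d'=21/4
row 2: denom=12−3·3/8=87/8; d'=(8−3·21/4)/(87/8)=-62/87
row 3: denom=12−3·8/29=324/29; d'=(-32−3·-62/87)/(324/29)=-433/162
row 4: denom=12−3·29/108=403/36; d'=(34−3·-433/162)/(403/36)=4538/1209
back: M4=4538/1209
back: M3=-433/162−29/108·4538/1209=-4450/1209
back: M2=-62/87−8/29·-4450/1209=122/403
back: M1=21/4−3/8·122/403=2070/403
M: M0=0, M1=2070/403, M2=122/403, M3=-4450/1209, M4=4538/1209, M5=0
seg 0: a=1, c=M0/2=0, d=(M1−M0)/(6·1)=345/403, b=Δ0−h0·(2M0+M1)/6=-2763/403
seg 1: a=-5, c=M1/2=1035/403, d=(M2−M1)/(6·3)=-974/3627, b=Δ1−h1·(2M1+M2)/6=-1728/403
seg 2: a=-2, c=M2/2=61/403, d=(M3−M2)/(6·3)=-2408/10881, b=Δ2−h2·(2M2+M3)/6=120/31
seg 3: a=5, c=M3/2=-2225/1209, d=(M4−M3)/(6·3)=1498/3627, b=Δ3−h3·(2M3+M4)/6=-482/403
seg 4: a=-4, c=M4/2=2269/1209, d=(M5−M4)/(6·3)=-2269/10881, b=Δ4−h4·(2M4+M5)/6=-438/403
t_q=43/4 → seg 4, τ=3/4; S=-4+-438/403·τ+2269/1209·τ²+-2269/10881·τ³=-99233/25792

  seg 0: a=1 b=-2763/403 c=0 d=345/403
  seg 1: a=-5 b=-1728/403 c=1035/403 d=-974/3627
  seg 2: a=-2 b=120/31 c=61/403 d=-2408/10881
  seg 3: a=5 b=-482/403 c=-2225/1209 d=1498/3627
  seg 4: a=-4 b=-438/403 c=2269/1209 d=-2269/10881
S(43/4) = -99233/25792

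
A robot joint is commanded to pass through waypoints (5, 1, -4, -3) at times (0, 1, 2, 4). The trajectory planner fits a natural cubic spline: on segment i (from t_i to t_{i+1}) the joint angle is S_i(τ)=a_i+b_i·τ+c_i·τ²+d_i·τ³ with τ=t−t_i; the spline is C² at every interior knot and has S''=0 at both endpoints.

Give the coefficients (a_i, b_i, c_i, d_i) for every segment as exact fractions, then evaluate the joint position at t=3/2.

Δ: Δ0=-4, Δ1=-5, Δ2=1/2
row 1: diag=4, rhs=-6; c'=1/4, d'=-3/2
row 2: denom=6−1·1/4=23/4; d'=(33−1·-3/2)/(23/4)=6
back: M2=6
back: M1=-3/2−1/4·6=-3
M: M0=0, M1=-3, M2=6, M3=0
seg 0: a=5, c=M0/2=0, d=(M1−M0)/(6·1)=-1/2, b=Δ0−h0·(2M0+M1)/6=-7/2
seg 1: a=1, c=M1/2=-3/2, d=(M2−M1)/(6·1)=3/2, b=Δ1−h1·(2M1+M2)/6=-5
seg 2: a=-4, c=M2/2=3, d=(M3−M2)/(6·2)=-1/2, b=Δ2−h2·(2M2+M3)/6=-7/2
t_q=3/2 → seg 1, τ=1/2; S=1+-5·τ+-3/2·τ²+3/2·τ³=-27/16

  seg 0: a=5 b=-7/2 c=0 d=-1/2
  seg 1: a=1 b=-5 c=-3/2 d=3/2
  seg 2: a=-4 b=-7/2 c=3 d=-1/2
S(3/2) = -27/16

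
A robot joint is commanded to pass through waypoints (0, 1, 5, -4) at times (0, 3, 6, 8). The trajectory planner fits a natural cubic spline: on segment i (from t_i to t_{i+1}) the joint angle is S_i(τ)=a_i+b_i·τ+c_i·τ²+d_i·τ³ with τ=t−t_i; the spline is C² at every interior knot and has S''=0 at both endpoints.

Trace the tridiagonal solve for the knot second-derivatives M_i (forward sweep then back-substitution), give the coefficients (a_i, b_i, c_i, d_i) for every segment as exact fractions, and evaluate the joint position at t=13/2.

Δ: Δ0=1/3, Δ1=4/3, Δ2=-9/2
row 1: diag=12, rhs=6; c'=1/4, d'=1/2
row 2: denom=10−3·1/4=37/4; d'=(-35−3·1/2)/(37/4)=-146/37
back: M2=-146/37
back: M1=1/2−1/4·-146/37=55/37
M: M0=0, M1=55/37, M2=-146/37, M3=0
seg 0: a=0, c=M0/2=0, d=(M1−M0)/(6·3)=55/666, b=Δ0−h0·(2M0+M1)/6=-91/222
seg 1: a=1, c=M1/2=55/74, d=(M2−M1)/(6·3)=-67/222, b=Δ1−h1·(2M1+M2)/6=202/111
seg 2: a=5, c=M2/2=-73/37, d=(M3−M2)/(6·2)=73/222, b=Δ2−h2·(2M2+M3)/6=-415/222
t_q=13/2 → seg 2, τ=1/2; S=5+-415/222·τ+-73/37·τ²+73/222·τ³=2139/592

  seg 0: a=0 b=-91/222 c=0 d=55/666
  seg 1: a=1 b=202/111 c=55/74 d=-67/222
  seg 2: a=5 b=-415/222 c=-73/37 d=73/222
S(13/2) = 2139/592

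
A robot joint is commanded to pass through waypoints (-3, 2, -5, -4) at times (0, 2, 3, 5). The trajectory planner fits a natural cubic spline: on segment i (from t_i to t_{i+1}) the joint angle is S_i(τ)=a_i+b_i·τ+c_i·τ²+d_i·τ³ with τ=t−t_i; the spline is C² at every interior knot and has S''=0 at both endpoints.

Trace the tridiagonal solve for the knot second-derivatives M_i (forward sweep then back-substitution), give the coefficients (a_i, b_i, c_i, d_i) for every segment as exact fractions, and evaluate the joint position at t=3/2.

  seg 0: a=-3 b=433/70 c=0 d=-129/140
  seg 1: a=2 b=-341/70 c=-387/70 d=17/5
  seg 2: a=-5 b=-401/70 c=327/70 d=-109/140
S(3/2) = 507/160

Δ: Δ0=5/2, Δ1=-7, Δ2=1/2
row 1: diag=6, rhs=-57; c'=1/6, d'=-19/2
row 2: denom=6−1·1/6=35/6; d'=(45−1·-19/2)/(35/6)=327/35
back: M2=327/35
back: M1=-19/2−1/6·327/35=-387/35
M: M0=0, M1=-387/35, M2=327/35, M3=0
seg 0: a=-3, c=M0/2=0, d=(M1−M0)/(6·2)=-129/140, b=Δ0−h0·(2M0+M1)/6=433/70
seg 1: a=2, c=M1/2=-387/70, d=(M2−M1)/(6·1)=17/5, b=Δ1−h1·(2M1+M2)/6=-341/70
seg 2: a=-5, c=M2/2=327/70, d=(M3−M2)/(6·2)=-109/140, b=Δ2−h2·(2M2+M3)/6=-401/70
t_q=3/2 → seg 0, τ=3/2; S=-3+433/70·τ+0·τ²+-129/140·τ³=507/160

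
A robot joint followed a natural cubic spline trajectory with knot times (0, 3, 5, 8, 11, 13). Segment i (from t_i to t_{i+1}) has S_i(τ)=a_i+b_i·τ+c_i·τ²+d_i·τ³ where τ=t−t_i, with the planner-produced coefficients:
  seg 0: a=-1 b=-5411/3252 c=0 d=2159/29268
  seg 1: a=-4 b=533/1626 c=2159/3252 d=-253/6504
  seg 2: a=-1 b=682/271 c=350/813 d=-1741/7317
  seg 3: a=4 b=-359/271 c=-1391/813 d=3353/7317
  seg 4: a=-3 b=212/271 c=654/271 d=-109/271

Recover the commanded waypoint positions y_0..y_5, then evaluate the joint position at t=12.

y_0=-1 y_1=-4 y_2=-1 y_3=4 y_4=-3 y_5=5
S(12) = -56/271

y_0 = S_0(0) = a_0 = -1
y_1 = S_1(0) = a_1 = -4
y_2 = S_2(0) = a_2 = -1
y_3 = S_3(0) = a_3 = 4
y_4 = S_4(0) = a_4 = -3
y_5 = S_4(2) = 5
t_q=12 is in segment 4 (τ=1); S_4(τ)=-56/271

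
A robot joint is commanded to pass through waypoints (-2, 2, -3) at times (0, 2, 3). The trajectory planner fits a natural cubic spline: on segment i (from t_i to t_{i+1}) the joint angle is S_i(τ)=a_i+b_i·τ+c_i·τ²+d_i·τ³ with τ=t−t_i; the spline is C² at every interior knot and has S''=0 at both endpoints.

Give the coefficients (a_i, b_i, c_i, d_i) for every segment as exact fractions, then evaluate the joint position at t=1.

  seg 0: a=-2 b=13/3 c=0 d=-7/12
  seg 1: a=2 b=-8/3 c=-7/2 d=7/6
S(1) = 7/4

Δ: Δ0=2, Δ1=-5
row 1: diag=6, rhs=-42; c'=1/6, d'=-7
back: M1=-7
M: M0=0, M1=-7, M2=0
seg 0: a=-2, c=M0/2=0, d=(M1−M0)/(6·2)=-7/12, b=Δ0−h0·(2M0+M1)/6=13/3
seg 1: a=2, c=M1/2=-7/2, d=(M2−M1)/(6·1)=7/6, b=Δ1−h1·(2M1+M2)/6=-8/3
t_q=1 → seg 0, τ=1; S=-2+13/3·τ+0·τ²+-7/12·τ³=7/4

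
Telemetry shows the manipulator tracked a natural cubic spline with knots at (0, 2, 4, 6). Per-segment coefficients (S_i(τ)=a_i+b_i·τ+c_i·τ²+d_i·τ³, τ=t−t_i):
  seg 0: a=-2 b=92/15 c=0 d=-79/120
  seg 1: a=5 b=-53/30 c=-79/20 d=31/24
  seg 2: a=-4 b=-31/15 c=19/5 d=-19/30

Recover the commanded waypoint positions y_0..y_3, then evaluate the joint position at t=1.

y_0=-2 y_1=5 y_2=-4 y_3=2
S(1) = 139/40

y_0 = S_0(0) = a_0 = -2
y_1 = S_1(0) = a_1 = 5
y_2 = S_2(0) = a_2 = -4
y_3 = S_2(2) = 2
t_q=1 is in segment 0 (τ=1); S_0(τ)=139/40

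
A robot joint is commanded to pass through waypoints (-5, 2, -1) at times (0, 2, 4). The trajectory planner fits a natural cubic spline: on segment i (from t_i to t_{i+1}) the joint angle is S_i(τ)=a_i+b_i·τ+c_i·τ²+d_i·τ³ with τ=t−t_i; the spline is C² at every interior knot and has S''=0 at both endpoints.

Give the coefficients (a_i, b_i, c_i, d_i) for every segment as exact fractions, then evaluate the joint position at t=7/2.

  seg 0: a=-5 b=19/4 c=0 d=-5/16
  seg 1: a=2 b=1 c=-15/8 d=5/16
S(7/2) = 43/128

Δ: Δ0=7/2, Δ1=-3/2
row 1: diag=8, rhs=-30; c'=1/4, d'=-15/4
back: M1=-15/4
M: M0=0, M1=-15/4, M2=0
seg 0: a=-5, c=M0/2=0, d=(M1−M0)/(6·2)=-5/16, b=Δ0−h0·(2M0+M1)/6=19/4
seg 1: a=2, c=M1/2=-15/8, d=(M2−M1)/(6·2)=5/16, b=Δ1−h1·(2M1+M2)/6=1
t_q=7/2 → seg 1, τ=3/2; S=2+1·τ+-15/8·τ²+5/16·τ³=43/128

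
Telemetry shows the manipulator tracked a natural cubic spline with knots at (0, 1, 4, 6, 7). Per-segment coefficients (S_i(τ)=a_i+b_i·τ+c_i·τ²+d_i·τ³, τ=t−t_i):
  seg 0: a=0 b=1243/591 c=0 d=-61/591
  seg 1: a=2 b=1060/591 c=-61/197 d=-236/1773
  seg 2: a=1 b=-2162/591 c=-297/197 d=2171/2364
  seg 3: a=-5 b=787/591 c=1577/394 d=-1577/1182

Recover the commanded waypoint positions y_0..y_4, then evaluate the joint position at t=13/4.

y_0=0 y_1=2 y_2=1 y_3=-5 y_4=-1
S(13/4) = 1163/394

y_0 = S_0(0) = a_0 = 0
y_1 = S_1(0) = a_1 = 2
y_2 = S_2(0) = a_2 = 1
y_3 = S_3(0) = a_3 = -5
y_4 = S_3(1) = -1
t_q=13/4 is in segment 1 (τ=9/4); S_1(τ)=1163/394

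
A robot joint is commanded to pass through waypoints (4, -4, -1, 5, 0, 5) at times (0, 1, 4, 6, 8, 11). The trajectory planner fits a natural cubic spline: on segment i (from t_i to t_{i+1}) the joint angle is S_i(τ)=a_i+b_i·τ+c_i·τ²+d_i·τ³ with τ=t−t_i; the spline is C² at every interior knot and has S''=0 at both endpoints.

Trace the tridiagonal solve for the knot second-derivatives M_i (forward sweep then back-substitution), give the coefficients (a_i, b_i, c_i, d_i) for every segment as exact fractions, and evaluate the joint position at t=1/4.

Δ: Δ0=-8, Δ1=1, Δ2=3, Δ3=-5/2, Δ4=5/3
row 1: diag=8, rhs=54; c'=3/8, d'=27/4
row 2: denom=10−3·3/8=71/8; d'=(12−3·27/4)/(71/8)=-66/71
row 3: denom=8−2·16/71=536/71; d'=(-33−2·-66/71)/(536/71)=-33/8
row 4: denom=10−2·71/268=1269/134; d'=(25−2·-33/8)/(1269/134)=8911/2538
back: M4=8911/2538
back: M3=-33/8−71/268·8911/2538=-6415/1269
back: M2=-66/71−16/71·-6415/1269=266/1269
back: M1=27/4−3/8·266/1269=2822/423
M: M0=0, M1=2822/423, M2=266/1269, M3=-6415/1269, M4=8911/2538, M5=0
seg 0: a=4, c=M0/2=0, d=(M1−M0)/(6·1)=1411/1269, b=Δ0−h0·(2M0+M1)/6=-11563/1269
seg 1: a=-4, c=M1/2=1411/423, d=(M2−M1)/(6·3)=-4100/11421, b=Δ1−h1·(2M1+M2)/6=-7330/1269
seg 2: a=-1, c=M2/2=133/1269, d=(M3−M2)/(6·2)=-2227/5076, b=Δ2−h2·(2M2+M3)/6=5768/1269
seg 3: a=5, c=M3/2=-6415/2538, d=(M4−M3)/(6·2)=7247/10152, b=Δ3−h3·(2M3+M4)/6=-127/423
seg 4: a=0, c=M4/2=8911/5076, d=(M5−M4)/(6·3)=-8911/45684, b=Δ4−h4·(2M4+M5)/6=-4681/2538
t_q=1/4 → seg 0, τ=1/4; S=4+-11563/1269·τ+0·τ²+1411/1269·τ³=47089/27072

  seg 0: a=4 b=-11563/1269 c=0 d=1411/1269
  seg 1: a=-4 b=-7330/1269 c=1411/423 d=-4100/11421
  seg 2: a=-1 b=5768/1269 c=133/1269 d=-2227/5076
  seg 3: a=5 b=-127/423 c=-6415/2538 d=7247/10152
  seg 4: a=0 b=-4681/2538 c=8911/5076 d=-8911/45684
S(1/4) = 47089/27072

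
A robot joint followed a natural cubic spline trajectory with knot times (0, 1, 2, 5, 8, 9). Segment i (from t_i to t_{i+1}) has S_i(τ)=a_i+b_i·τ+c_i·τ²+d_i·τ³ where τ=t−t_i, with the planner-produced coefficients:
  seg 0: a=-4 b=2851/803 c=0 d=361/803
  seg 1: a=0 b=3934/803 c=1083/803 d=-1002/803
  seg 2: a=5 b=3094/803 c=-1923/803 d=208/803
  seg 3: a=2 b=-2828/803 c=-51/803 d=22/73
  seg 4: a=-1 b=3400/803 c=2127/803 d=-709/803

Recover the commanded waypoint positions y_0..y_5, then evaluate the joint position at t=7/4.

y_0=-4 y_1=0 y_2=5 y_3=2 y_4=-1 y_5=5
S(7/4) = 100383/25696

y_0 = S_0(0) = a_0 = -4
y_1 = S_1(0) = a_1 = 0
y_2 = S_2(0) = a_2 = 5
y_3 = S_3(0) = a_3 = 2
y_4 = S_4(0) = a_4 = -1
y_5 = S_4(1) = 5
t_q=7/4 is in segment 1 (τ=3/4); S_1(τ)=100383/25696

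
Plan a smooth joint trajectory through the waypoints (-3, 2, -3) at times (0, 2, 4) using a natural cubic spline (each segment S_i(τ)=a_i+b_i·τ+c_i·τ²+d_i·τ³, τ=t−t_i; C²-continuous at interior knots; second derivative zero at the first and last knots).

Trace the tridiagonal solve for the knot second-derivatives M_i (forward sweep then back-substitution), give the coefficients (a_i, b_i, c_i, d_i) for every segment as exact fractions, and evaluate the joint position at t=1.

Δ: Δ0=5/2, Δ1=-5/2
row 1: diag=8, rhs=-30; c'=1/4, d'=-15/4
back: M1=-15/4
M: M0=0, M1=-15/4, M2=0
seg 0: a=-3, c=M0/2=0, d=(M1−M0)/(6·2)=-5/16, b=Δ0−h0·(2M0+M1)/6=15/4
seg 1: a=2, c=M1/2=-15/8, d=(M2−M1)/(6·2)=5/16, b=Δ1−h1·(2M1+M2)/6=0
t_q=1 → seg 0, τ=1; S=-3+15/4·τ+0·τ²+-5/16·τ³=7/16

  seg 0: a=-3 b=15/4 c=0 d=-5/16
  seg 1: a=2 b=0 c=-15/8 d=5/16
S(1) = 7/16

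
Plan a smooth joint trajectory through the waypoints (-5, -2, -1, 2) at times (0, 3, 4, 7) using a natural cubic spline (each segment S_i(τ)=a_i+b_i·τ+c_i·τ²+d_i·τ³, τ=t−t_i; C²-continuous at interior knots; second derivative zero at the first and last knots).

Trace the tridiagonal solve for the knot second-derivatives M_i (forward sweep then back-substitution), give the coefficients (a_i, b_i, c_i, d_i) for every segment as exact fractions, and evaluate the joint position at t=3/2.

Δ: Δ0=1, Δ1=1, Δ2=1
row 1: diag=8, rhs=0; c'=1/8, d'=0
row 2: denom=8−1·1/8=63/8; d'=(0−1·0)/(63/8)=0
back: M2=0
back: M1=0−1/8·0=0
M: M0=0, M1=0, M2=0, M3=0
seg 0: a=-5, c=M0/2=0, d=(M1−M0)/(6·3)=0, b=Δ0−h0·(2M0+M1)/6=1
seg 1: a=-2, c=M1/2=0, d=(M2−M1)/(6·1)=0, b=Δ1−h1·(2M1+M2)/6=1
seg 2: a=-1, c=M2/2=0, d=(M3−M2)/(6·3)=0, b=Δ2−h2·(2M2+M3)/6=1
t_q=3/2 → seg 0, τ=3/2; S=-5+1·τ+0·τ²+0·τ³=-7/2

  seg 0: a=-5 b=1 c=0 d=0
  seg 1: a=-2 b=1 c=0 d=0
  seg 2: a=-1 b=1 c=0 d=0
S(3/2) = -7/2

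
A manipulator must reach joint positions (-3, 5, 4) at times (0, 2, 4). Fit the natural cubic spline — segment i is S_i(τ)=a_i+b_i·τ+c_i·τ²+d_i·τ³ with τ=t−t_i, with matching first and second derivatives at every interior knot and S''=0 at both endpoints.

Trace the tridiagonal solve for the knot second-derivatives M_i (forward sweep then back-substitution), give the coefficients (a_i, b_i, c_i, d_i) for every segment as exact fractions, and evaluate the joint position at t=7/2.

Δ: Δ0=4, Δ1=-1/2
row 1: diag=8, rhs=-27; c'=1/4, d'=-27/8
back: M1=-27/8
M: M0=0, M1=-27/8, M2=0
seg 0: a=-3, c=M0/2=0, d=(M1−M0)/(6·2)=-9/32, b=Δ0−h0·(2M0+M1)/6=41/8
seg 1: a=5, c=M1/2=-27/16, d=(M2−M1)/(6·2)=9/32, b=Δ1−h1·(2M1+M2)/6=7/4
t_q=7/2 → seg 1, τ=3/2; S=5+7/4·τ+-27/16·τ²+9/32·τ³=1223/256

  seg 0: a=-3 b=41/8 c=0 d=-9/32
  seg 1: a=5 b=7/4 c=-27/16 d=9/32
S(7/2) = 1223/256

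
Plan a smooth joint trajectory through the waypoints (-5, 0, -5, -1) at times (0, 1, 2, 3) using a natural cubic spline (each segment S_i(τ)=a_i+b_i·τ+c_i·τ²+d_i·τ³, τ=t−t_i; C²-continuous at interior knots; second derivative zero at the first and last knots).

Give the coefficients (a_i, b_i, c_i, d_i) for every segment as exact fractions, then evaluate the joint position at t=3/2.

Δ: Δ0=5, Δ1=-5, Δ2=4
row 1: diag=4, rhs=-60; c'=1/4, d'=-15
row 2: denom=4−1·1/4=15/4; d'=(54−1·-15)/(15/4)=92/5
back: M2=92/5
back: M1=-15−1/4·92/5=-98/5
M: M0=0, M1=-98/5, M2=92/5, M3=0
seg 0: a=-5, c=M0/2=0, d=(M1−M0)/(6·1)=-49/15, b=Δ0−h0·(2M0+M1)/6=124/15
seg 1: a=0, c=M1/2=-49/5, d=(M2−M1)/(6·1)=19/3, b=Δ1−h1·(2M1+M2)/6=-23/15
seg 2: a=-5, c=M2/2=46/5, d=(M3−M2)/(6·1)=-46/15, b=Δ2−h2·(2M2+M3)/6=-32/15
t_q=3/2 → seg 1, τ=1/2; S=0+-23/15·τ+-49/5·τ²+19/3·τ³=-97/40

  seg 0: a=-5 b=124/15 c=0 d=-49/15
  seg 1: a=0 b=-23/15 c=-49/5 d=19/3
  seg 2: a=-5 b=-32/15 c=46/5 d=-46/15
S(3/2) = -97/40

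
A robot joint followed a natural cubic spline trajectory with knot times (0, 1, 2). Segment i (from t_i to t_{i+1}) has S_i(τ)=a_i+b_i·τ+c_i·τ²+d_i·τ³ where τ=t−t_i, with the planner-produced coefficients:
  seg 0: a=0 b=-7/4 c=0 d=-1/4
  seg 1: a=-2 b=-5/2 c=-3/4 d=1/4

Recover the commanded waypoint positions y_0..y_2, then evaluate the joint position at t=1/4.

y_0 = S_0(0) = a_0 = 0
y_1 = S_1(0) = a_1 = -2
y_2 = S_1(1) = -5
t_q=1/4 is in segment 0 (τ=1/4); S_0(τ)=-113/256

y_0=0 y_1=-2 y_2=-5
S(1/4) = -113/256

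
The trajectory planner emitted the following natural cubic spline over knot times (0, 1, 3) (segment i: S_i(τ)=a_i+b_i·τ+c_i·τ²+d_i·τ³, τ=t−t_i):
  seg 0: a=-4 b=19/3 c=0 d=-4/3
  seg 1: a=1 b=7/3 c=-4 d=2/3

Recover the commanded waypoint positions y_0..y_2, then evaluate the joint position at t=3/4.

y_0 = S_0(0) = a_0 = -4
y_1 = S_1(0) = a_1 = 1
y_2 = S_1(2) = -5
t_q=3/4 is in segment 0 (τ=3/4); S_0(τ)=3/16

y_0=-4 y_1=1 y_2=-5
S(3/4) = 3/16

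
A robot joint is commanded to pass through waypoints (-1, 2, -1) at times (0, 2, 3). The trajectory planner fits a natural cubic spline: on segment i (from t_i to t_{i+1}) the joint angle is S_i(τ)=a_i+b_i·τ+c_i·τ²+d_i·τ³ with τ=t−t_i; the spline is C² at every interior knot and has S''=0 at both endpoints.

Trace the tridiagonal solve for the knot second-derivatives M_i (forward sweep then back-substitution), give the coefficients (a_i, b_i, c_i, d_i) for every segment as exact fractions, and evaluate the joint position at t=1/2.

Δ: Δ0=3/2, Δ1=-3
row 1: diag=6, rhs=-27; c'=1/6, d'=-9/2
back: M1=-9/2
M: M0=0, M1=-9/2, M2=0
seg 0: a=-1, c=M0/2=0, d=(M1−M0)/(6·2)=-3/8, b=Δ0−h0·(2M0+M1)/6=3
seg 1: a=2, c=M1/2=-9/4, d=(M2−M1)/(6·1)=3/4, b=Δ1−h1·(2M1+M2)/6=-3/2
t_q=1/2 → seg 0, τ=1/2; S=-1+3·τ+0·τ²+-3/8·τ³=29/64

  seg 0: a=-1 b=3 c=0 d=-3/8
  seg 1: a=2 b=-3/2 c=-9/4 d=3/4
S(1/2) = 29/64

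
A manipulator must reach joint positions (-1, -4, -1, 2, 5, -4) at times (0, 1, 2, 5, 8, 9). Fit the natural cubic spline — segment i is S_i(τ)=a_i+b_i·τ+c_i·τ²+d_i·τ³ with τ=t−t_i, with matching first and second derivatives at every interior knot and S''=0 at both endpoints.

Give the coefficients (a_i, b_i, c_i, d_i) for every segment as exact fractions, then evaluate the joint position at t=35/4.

Δ: Δ0=-3, Δ1=3, Δ2=1, Δ3=1, Δ4=-9
row 1: diag=4, rhs=36; c'=1/4, d'=9
row 2: denom=8−1·1/4=31/4; d'=(-12−1·9)/(31/4)=-84/31
row 3: denom=12−3·12/31=336/31; d'=(0−3·-84/31)/(336/31)=3/4
row 4: denom=8−3·31/112=803/112; d'=(-60−3·3/4)/(803/112)=-6972/803
back: M4=-6972/803
back: M3=3/4−31/112·-6972/803=2532/803
back: M2=-84/31−12/31·2532/803=-3156/803
back: M1=9−1/4·-3156/803=8016/803
M: M0=0, M1=8016/803, M2=-3156/803, M3=2532/803, M4=-6972/803, M5=0
seg 0: a=-1, c=M0/2=0, d=(M1−M0)/(6·1)=1336/803, b=Δ0−h0·(2M0+M1)/6=-3745/803
seg 1: a=-4, c=M1/2=4008/803, d=(M2−M1)/(6·1)=-1862/803, b=Δ1−h1·(2M1+M2)/6=263/803
seg 2: a=-1, c=M2/2=-1578/803, d=(M3−M2)/(6·3)=316/803, b=Δ2−h2·(2M2+M3)/6=2693/803
seg 3: a=2, c=M3/2=1266/803, d=(M4−M3)/(6·3)=-48/73, b=Δ3−h3·(2M3+M4)/6=1757/803
seg 4: a=5, c=M4/2=-3486/803, d=(M5−M4)/(6·1)=1162/803, b=Δ4−h4·(2M4+M5)/6=-4903/803
t_q=35/4 → seg 4, τ=3/4; S=5+-4903/803·τ+-3486/803·τ²+1162/803·τ³=-36253/25696

  seg 0: a=-1 b=-3745/803 c=0 d=1336/803
  seg 1: a=-4 b=263/803 c=4008/803 d=-1862/803
  seg 2: a=-1 b=2693/803 c=-1578/803 d=316/803
  seg 3: a=2 b=1757/803 c=1266/803 d=-48/73
  seg 4: a=5 b=-4903/803 c=-3486/803 d=1162/803
S(35/4) = -36253/25696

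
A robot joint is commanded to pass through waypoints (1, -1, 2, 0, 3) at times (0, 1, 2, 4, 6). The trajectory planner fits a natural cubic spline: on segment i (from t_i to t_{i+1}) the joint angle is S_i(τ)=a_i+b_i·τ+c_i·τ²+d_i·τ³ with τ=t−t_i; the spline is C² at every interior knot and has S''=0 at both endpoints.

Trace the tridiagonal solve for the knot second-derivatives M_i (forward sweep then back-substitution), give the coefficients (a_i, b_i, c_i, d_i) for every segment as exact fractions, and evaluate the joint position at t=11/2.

Δ: Δ0=-2, Δ1=3, Δ2=-1, Δ3=3/2
row 1: diag=4, rhs=30; c'=1/4, d'=15/2
row 2: denom=6−1·1/4=23/4; d'=(-24−1·15/2)/(23/4)=-126/23
row 3: denom=8−2·8/23=168/23; d'=(15−2·-126/23)/(168/23)=199/56
back: M3=199/56
back: M2=-126/23−8/23·199/56=-47/7
back: M1=15/2−1/4·-47/7=257/28
M: M0=0, M1=257/28, M2=-47/7, M3=199/56, M4=0
seg 0: a=1, c=M0/2=0, d=(M1−M0)/(6·1)=257/168, b=Δ0−h0·(2M0+M1)/6=-593/168
seg 1: a=-1, c=M1/2=257/56, d=(M2−M1)/(6·1)=-445/168, b=Δ1−h1·(2M1+M2)/6=89/84
seg 2: a=2, c=M2/2=-47/14, d=(M3−M2)/(6·2)=575/672, b=Δ2−h2·(2M2+M3)/6=55/24
seg 3: a=0, c=M3/2=199/112, d=(M4−M3)/(6·2)=-199/672, b=Δ3−h3·(2M3+M4)/6=-73/84
t_q=11/2 → seg 3, τ=3/2; S=0+-73/84·τ+199/112·τ²+-199/672·τ³=3037/1792

  seg 0: a=1 b=-593/168 c=0 d=257/168
  seg 1: a=-1 b=89/84 c=257/56 d=-445/168
  seg 2: a=2 b=55/24 c=-47/14 d=575/672
  seg 3: a=0 b=-73/84 c=199/112 d=-199/672
S(11/2) = 3037/1792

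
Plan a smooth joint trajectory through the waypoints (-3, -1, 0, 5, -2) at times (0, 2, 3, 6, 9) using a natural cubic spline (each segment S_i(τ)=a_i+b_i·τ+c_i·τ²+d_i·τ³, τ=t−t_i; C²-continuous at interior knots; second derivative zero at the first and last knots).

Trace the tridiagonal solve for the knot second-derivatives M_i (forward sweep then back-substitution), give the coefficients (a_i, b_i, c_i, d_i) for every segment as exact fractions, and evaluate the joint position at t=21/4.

Δ: Δ0=1, Δ1=1, Δ2=5/3, Δ3=-7/3
row 1: diag=6, rhs=0; c'=1/6, d'=0
row 2: denom=8−1·1/6=47/6; d'=(4−1·0)/(47/6)=24/47
row 3: denom=12−3·18/47=510/47; d'=(-24−3·24/47)/(510/47)=-40/17
back: M3=-40/17
back: M2=24/47−18/47·-40/17=24/17
back: M1=0−1/6·24/17=-4/17
M: M0=0, M1=-4/17, M2=24/17, M3=-40/17, M4=0
seg 0: a=-3, c=M0/2=0, d=(M1−M0)/(6·2)=-1/51, b=Δ0−h0·(2M0+M1)/6=55/51
seg 1: a=-1, c=M1/2=-2/17, d=(M2−M1)/(6·1)=14/51, b=Δ1−h1·(2M1+M2)/6=43/51
seg 2: a=0, c=M2/2=12/17, d=(M3−M2)/(6·3)=-32/153, b=Δ2−h2·(2M2+M3)/6=73/51
seg 3: a=5, c=M3/2=-20/17, d=(M4−M3)/(6·3)=20/153, b=Δ3−h3·(2M3+M4)/6=1/51
t_q=21/4 → seg 2, τ=9/4; S=0+73/51·τ+12/17·τ²+-32/153·τ³=75/17

  seg 0: a=-3 b=55/51 c=0 d=-1/51
  seg 1: a=-1 b=43/51 c=-2/17 d=14/51
  seg 2: a=0 b=73/51 c=12/17 d=-32/153
  seg 3: a=5 b=1/51 c=-20/17 d=20/153
S(21/4) = 75/17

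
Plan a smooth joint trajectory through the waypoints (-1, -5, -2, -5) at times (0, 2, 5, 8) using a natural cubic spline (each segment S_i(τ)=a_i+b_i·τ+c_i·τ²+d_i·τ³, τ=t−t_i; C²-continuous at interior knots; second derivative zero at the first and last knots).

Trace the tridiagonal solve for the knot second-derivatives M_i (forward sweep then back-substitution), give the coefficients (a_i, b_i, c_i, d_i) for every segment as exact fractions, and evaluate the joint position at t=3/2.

Δ: Δ0=-2, Δ1=1, Δ2=-1
row 1: diag=10, rhs=18; c'=3/10, d'=9/5
row 2: denom=12−3·3/10=111/10; d'=(-12−3·9/5)/(111/10)=-58/37
back: M2=-58/37
back: M1=9/5−3/10·-58/37=84/37
M: M0=0, M1=84/37, M2=-58/37, M3=0
seg 0: a=-1, c=M0/2=0, d=(M1−M0)/(6·2)=7/37, b=Δ0−h0·(2M0+M1)/6=-102/37
seg 1: a=-5, c=M1/2=42/37, d=(M2−M1)/(6·3)=-71/333, b=Δ1−h1·(2M1+M2)/6=-18/37
seg 2: a=-2, c=M2/2=-29/37, d=(M3−M2)/(6·3)=29/333, b=Δ2−h2·(2M2+M3)/6=21/37
t_q=3/2 → seg 0, τ=3/2; S=-1+-102/37·τ+0·τ²+7/37·τ³=-1331/296

  seg 0: a=-1 b=-102/37 c=0 d=7/37
  seg 1: a=-5 b=-18/37 c=42/37 d=-71/333
  seg 2: a=-2 b=21/37 c=-29/37 d=29/333
S(3/2) = -1331/296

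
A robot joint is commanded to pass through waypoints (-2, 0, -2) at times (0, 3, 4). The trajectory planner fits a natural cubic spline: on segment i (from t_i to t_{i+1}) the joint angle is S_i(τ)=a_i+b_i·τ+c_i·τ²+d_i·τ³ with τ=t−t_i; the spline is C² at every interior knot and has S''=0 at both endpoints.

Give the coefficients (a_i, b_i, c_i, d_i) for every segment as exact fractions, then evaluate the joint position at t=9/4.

  seg 0: a=-2 b=5/3 c=0 d=-1/9
  seg 1: a=0 b=-4/3 c=-1 d=1/3
S(9/4) = 31/64

Δ: Δ0=2/3, Δ1=-2
row 1: diag=8, rhs=-16; c'=1/8, d'=-2
back: M1=-2
M: M0=0, M1=-2, M2=0
seg 0: a=-2, c=M0/2=0, d=(M1−M0)/(6·3)=-1/9, b=Δ0−h0·(2M0+M1)/6=5/3
seg 1: a=0, c=M1/2=-1, d=(M2−M1)/(6·1)=1/3, b=Δ1−h1·(2M1+M2)/6=-4/3
t_q=9/4 → seg 0, τ=9/4; S=-2+5/3·τ+0·τ²+-1/9·τ³=31/64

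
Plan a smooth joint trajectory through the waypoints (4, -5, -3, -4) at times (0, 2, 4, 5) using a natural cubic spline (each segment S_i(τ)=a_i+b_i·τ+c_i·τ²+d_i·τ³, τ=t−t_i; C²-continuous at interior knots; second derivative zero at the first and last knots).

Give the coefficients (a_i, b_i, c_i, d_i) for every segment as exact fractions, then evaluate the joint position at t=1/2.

Δ: Δ0=-9/2, Δ1=1, Δ2=-1
row 1: diag=8, rhs=33; c'=1/4, d'=33/8
row 2: denom=6−2·1/4=11/2; d'=(-12−2·33/8)/(11/2)=-81/22
back: M2=-81/22
back: M1=33/8−1/4·-81/22=111/22
M: M0=0, M1=111/22, M2=-81/22, M3=0
seg 0: a=4, c=M0/2=0, d=(M1−M0)/(6·2)=37/88, b=Δ0−h0·(2M0+M1)/6=-68/11
seg 1: a=-5, c=M1/2=111/44, d=(M2−M1)/(6·2)=-8/11, b=Δ1−h1·(2M1+M2)/6=-25/22
seg 2: a=-3, c=M2/2=-81/44, d=(M3−M2)/(6·1)=27/44, b=Δ2−h2·(2M2+M3)/6=5/22
t_q=1/2 → seg 0, τ=1/2; S=4+-68/11·τ+0·τ²+37/88·τ³=677/704

  seg 0: a=4 b=-68/11 c=0 d=37/88
  seg 1: a=-5 b=-25/22 c=111/44 d=-8/11
  seg 2: a=-3 b=5/22 c=-81/44 d=27/44
S(1/2) = 677/704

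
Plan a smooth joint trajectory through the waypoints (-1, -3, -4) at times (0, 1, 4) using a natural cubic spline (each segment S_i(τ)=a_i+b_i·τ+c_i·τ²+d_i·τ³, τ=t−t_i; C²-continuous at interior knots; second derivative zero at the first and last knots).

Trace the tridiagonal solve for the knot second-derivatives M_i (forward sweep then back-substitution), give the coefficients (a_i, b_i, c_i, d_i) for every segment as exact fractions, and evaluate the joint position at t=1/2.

Δ: Δ0=-2, Δ1=-1/3
row 1: diag=8, rhs=10; c'=3/8, d'=5/4
back: M1=5/4
M: M0=0, M1=5/4, M2=0
seg 0: a=-1, c=M0/2=0, d=(M1−M0)/(6·1)=5/24, b=Δ0−h0·(2M0+M1)/6=-53/24
seg 1: a=-3, c=M1/2=5/8, d=(M2−M1)/(6·3)=-5/72, b=Δ1−h1·(2M1+M2)/6=-19/12
t_q=1/2 → seg 0, τ=1/2; S=-1+-53/24·τ+0·τ²+5/24·τ³=-133/64

  seg 0: a=-1 b=-53/24 c=0 d=5/24
  seg 1: a=-3 b=-19/12 c=5/8 d=-5/72
S(1/2) = -133/64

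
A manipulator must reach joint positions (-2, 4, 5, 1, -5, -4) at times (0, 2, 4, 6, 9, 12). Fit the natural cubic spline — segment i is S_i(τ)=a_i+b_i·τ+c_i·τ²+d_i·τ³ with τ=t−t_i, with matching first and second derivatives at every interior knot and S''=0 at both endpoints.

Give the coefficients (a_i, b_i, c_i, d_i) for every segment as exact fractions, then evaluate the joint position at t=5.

Δ: Δ0=3, Δ1=1/2, Δ2=-2, Δ3=-2, Δ4=1/3
row 1: diag=8, rhs=-15; c'=1/4, d'=-15/8
row 2: denom=8−2·1/4=15/2; d'=(-15−2·-15/8)/(15/2)=-3/2
row 3: denom=10−2·4/15=142/15; d'=(0−2·-3/2)/(142/15)=45/142
row 4: denom=12−3·45/142=1569/142; d'=(14−3·45/142)/(1569/142)=1853/1569
back: M4=1853/1569
back: M3=45/142−45/142·1853/1569=-30/523
back: M2=-3/2−4/15·-30/523=-1553/1046
back: M1=-15/8−1/4·-1553/1046=-1573/1046
M: M0=0, M1=-1573/1046, M2=-1553/1046, M3=-30/523, M4=1853/1569, M5=0
seg 0: a=-2, c=M0/2=0, d=(M1−M0)/(6·2)=-1573/12552, b=Δ0−h0·(2M0+M1)/6=10987/3138
seg 1: a=4, c=M1/2=-1573/2092, d=(M2−M1)/(6·2)=5/3138, b=Δ1−h1·(2M1+M2)/6=3134/1569
seg 2: a=5, c=M2/2=-1553/2092, d=(M3−M2)/(6·2)=1493/12552, b=Δ2−h2·(2M2+M3)/6=-1555/1569
seg 3: a=1, c=M3/2=-15/523, d=(M4−M3)/(6·3)=1943/28242, b=Δ3−h3·(2M3+M4)/6=-7949/3138
seg 4: a=-5, c=M4/2=1853/3138, d=(M5−M4)/(6·3)=-1853/28242, b=Δ4−h4·(2M4+M5)/6=-1330/1569
t_q=5 → seg 2, τ=1; S=5+-1555/1569·τ+-1553/2092·τ²+1493/12552·τ³=14165/4184

  seg 0: a=-2 b=10987/3138 c=0 d=-1573/12552
  seg 1: a=4 b=3134/1569 c=-1573/2092 d=5/3138
  seg 2: a=5 b=-1555/1569 c=-1553/2092 d=1493/12552
  seg 3: a=1 b=-7949/3138 c=-15/523 d=1943/28242
  seg 4: a=-5 b=-1330/1569 c=1853/3138 d=-1853/28242
S(5) = 14165/4184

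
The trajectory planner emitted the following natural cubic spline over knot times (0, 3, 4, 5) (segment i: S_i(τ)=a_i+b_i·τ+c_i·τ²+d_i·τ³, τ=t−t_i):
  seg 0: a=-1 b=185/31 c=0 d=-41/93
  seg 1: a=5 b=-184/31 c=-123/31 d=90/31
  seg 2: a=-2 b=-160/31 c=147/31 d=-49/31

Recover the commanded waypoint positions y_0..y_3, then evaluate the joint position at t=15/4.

y_0 = S_0(0) = a_0 = -1
y_1 = S_1(0) = a_1 = 5
y_2 = S_2(0) = a_2 = -2
y_3 = S_2(1) = -4
t_q=15/4 is in segment 1 (τ=3/4); S_1(τ)=-455/992

y_0=-1 y_1=5 y_2=-2 y_3=-4
S(15/4) = -455/992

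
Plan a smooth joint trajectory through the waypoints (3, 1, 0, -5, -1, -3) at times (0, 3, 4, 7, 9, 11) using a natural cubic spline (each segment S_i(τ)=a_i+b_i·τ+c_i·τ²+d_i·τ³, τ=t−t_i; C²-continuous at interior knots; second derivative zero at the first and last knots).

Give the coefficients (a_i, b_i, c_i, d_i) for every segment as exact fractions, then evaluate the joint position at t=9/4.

Δ: Δ0=-2/3, Δ1=-1, Δ2=-5/3, Δ3=2, Δ4=-1
row 1: diag=8, rhs=-2; c'=1/8, d'=-1/4
row 2: denom=8−1·1/8=63/8; d'=(-4−1·-1/4)/(63/8)=-10/21
row 3: denom=10−3·8/21=62/7; d'=(22−3·-10/21)/(62/7)=82/31
row 4: denom=8−2·7/31=234/31; d'=(-18−2·82/31)/(234/31)=-361/117
back: M4=-361/117
back: M3=82/31−7/31·-361/117=391/117
back: M2=-10/21−8/21·391/117=-614/351
back: M1=-1/4−1/8·-614/351=-11/351
M: M0=0, M1=-11/351, M2=-614/351, M3=391/117, M4=-361/117, M5=0
seg 0: a=3, c=M0/2=0, d=(M1−M0)/(6·3)=-11/6318, b=Δ0−h0·(2M0+M1)/6=-457/702
seg 1: a=1, c=M1/2=-11/702, d=(M2−M1)/(6·1)=-67/234, b=Δ1−h1·(2M1+M2)/6=-245/351
seg 2: a=0, c=M2/2=-307/351, d=(M3−M2)/(6·3)=1787/6318, b=Δ2−h2·(2M2+M3)/6=-1115/702
seg 3: a=-5, c=M3/2=391/234, d=(M4−M3)/(6·2)=-188/351, b=Δ3−h3·(2M3+M4)/6=281/351
seg 4: a=-1, c=M4/2=-361/234, d=(M5−M4)/(6·2)=361/1404, b=Δ4−h4·(2M4+M5)/6=371/351
t_q=9/4 → seg 0, τ=9/4; S=3+-457/702·τ+0·τ²+-11/6318·τ³=7565/4992

  seg 0: a=3 b=-457/702 c=0 d=-11/6318
  seg 1: a=1 b=-245/351 c=-11/702 d=-67/234
  seg 2: a=0 b=-1115/702 c=-307/351 d=1787/6318
  seg 3: a=-5 b=281/351 c=391/234 d=-188/351
  seg 4: a=-1 b=371/351 c=-361/234 d=361/1404
S(9/4) = 7565/4992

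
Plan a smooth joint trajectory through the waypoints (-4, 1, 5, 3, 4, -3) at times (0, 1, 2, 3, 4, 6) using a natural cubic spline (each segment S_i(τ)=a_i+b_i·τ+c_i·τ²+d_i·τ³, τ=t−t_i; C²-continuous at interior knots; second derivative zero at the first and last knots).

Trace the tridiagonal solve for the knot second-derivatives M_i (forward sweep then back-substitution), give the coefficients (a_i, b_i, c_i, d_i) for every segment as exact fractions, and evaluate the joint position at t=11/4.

  seg 0: a=-4 b=3061/642 c=0 d=149/642
  seg 1: a=1 b=1754/321 c=149/214 d=-1387/642
  seg 2: a=5 b=241/642 c=-619/107 d=2189/642
  seg 3: a=3 b=-310/321 c=951/214 d=-1591/642
  seg 4: a=4 b=313/642 c=-320/107 d=160/321
S(11/4) = 47469/13696

Δ: Δ0=5, Δ1=4, Δ2=-2, Δ3=1, Δ4=-7/2
row 1: diag=4, rhs=-6; c'=1/4, d'=-3/2
row 2: denom=4−1·1/4=15/4; d'=(-36−1·-3/2)/(15/4)=-46/5
row 3: denom=4−1·4/15=56/15; d'=(18−1·-46/5)/(56/15)=51/7
row 4: denom=6−1·15/56=321/56; d'=(-27−1·51/7)/(321/56)=-640/107
back: M4=-640/107
back: M3=51/7−15/56·-640/107=951/107
back: M2=-46/5−4/15·951/107=-1238/107
back: M1=-3/2−1/4·-1238/107=149/107
M: M0=0, M1=149/107, M2=-1238/107, M3=951/107, M4=-640/107, M5=0
seg 0: a=-4, c=M0/2=0, d=(M1−M0)/(6·1)=149/642, b=Δ0−h0·(2M0+M1)/6=3061/642
seg 1: a=1, c=M1/2=149/214, d=(M2−M1)/(6·1)=-1387/642, b=Δ1−h1·(2M1+M2)/6=1754/321
seg 2: a=5, c=M2/2=-619/107, d=(M3−M2)/(6·1)=2189/642, b=Δ2−h2·(2M2+M3)/6=241/642
seg 3: a=3, c=M3/2=951/214, d=(M4−M3)/(6·1)=-1591/642, b=Δ3−h3·(2M3+M4)/6=-310/321
seg 4: a=4, c=M4/2=-320/107, d=(M5−M4)/(6·2)=160/321, b=Δ4−h4·(2M4+M5)/6=313/642
t_q=11/4 → seg 2, τ=3/4; S=5+241/642·τ+-619/107·τ²+2189/642·τ³=47469/13696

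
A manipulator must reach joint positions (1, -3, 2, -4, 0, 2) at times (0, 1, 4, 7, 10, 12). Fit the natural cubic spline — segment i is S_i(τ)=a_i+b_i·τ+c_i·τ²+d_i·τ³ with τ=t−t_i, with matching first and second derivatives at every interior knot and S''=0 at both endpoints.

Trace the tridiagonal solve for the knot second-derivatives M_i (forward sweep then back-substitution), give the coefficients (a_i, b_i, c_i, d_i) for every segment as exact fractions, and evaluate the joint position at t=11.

  seg 0: a=1 b=-4924/993 c=0 d=952/993
  seg 1: a=-3 b=-2068/993 c=952/331 d=-1615/2979
  seg 2: a=2 b=533/993 c=-663/331 d=3448/8937
  seg 3: a=-4 b=-1057/993 c=1459/993 d=-1996/8937
  seg 4: a=0 b=1709/993 c=-179/331 d=179/1986
S(11) = 841/662

Δ: Δ0=-4, Δ1=5/3, Δ2=-2, Δ3=4/3, Δ4=1
row 1: diag=8, rhs=34; c'=3/8, d'=17/4
row 2: denom=12−3·3/8=87/8; d'=(-22−3·17/4)/(87/8)=-278/87
row 3: denom=12−3·8/29=324/29; d'=(20−3·-278/87)/(324/29)=143/54
row 4: denom=10−3·29/108=331/36; d'=(-2−3·143/54)/(331/36)=-358/331
back: M4=-358/331
back: M3=143/54−29/108·-358/331=2918/993
back: M2=-278/87−8/29·2918/993=-1326/331
back: M1=17/4−3/8·-1326/331=1904/331
M: M0=0, M1=1904/331, M2=-1326/331, M3=2918/993, M4=-358/331, M5=0
seg 0: a=1, c=M0/2=0, d=(M1−M0)/(6·1)=952/993, b=Δ0−h0·(2M0+M1)/6=-4924/993
seg 1: a=-3, c=M1/2=952/331, d=(M2−M1)/(6·3)=-1615/2979, b=Δ1−h1·(2M1+M2)/6=-2068/993
seg 2: a=2, c=M2/2=-663/331, d=(M3−M2)/(6·3)=3448/8937, b=Δ2−h2·(2M2+M3)/6=533/993
seg 3: a=-4, c=M3/2=1459/993, d=(M4−M3)/(6·3)=-1996/8937, b=Δ3−h3·(2M3+M4)/6=-1057/993
seg 4: a=0, c=M4/2=-179/331, d=(M5−M4)/(6·2)=179/1986, b=Δ4−h4·(2M4+M5)/6=1709/993
t_q=11 → seg 4, τ=1; S=0+1709/993·τ+-179/331·τ²+179/1986·τ³=841/662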